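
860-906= -46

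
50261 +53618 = 103879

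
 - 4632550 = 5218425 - 9850975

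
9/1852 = 9/1852 = 0.00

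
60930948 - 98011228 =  - 37080280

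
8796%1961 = 952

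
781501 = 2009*389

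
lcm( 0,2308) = 0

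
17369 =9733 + 7636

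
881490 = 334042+547448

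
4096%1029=1009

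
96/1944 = 4/81 = 0.05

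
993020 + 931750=1924770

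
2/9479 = 2/9479 = 0.00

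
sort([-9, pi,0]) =[  -  9, 0,pi] 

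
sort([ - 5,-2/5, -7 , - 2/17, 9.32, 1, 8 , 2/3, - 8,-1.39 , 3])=[ - 8, - 7, - 5,- 1.39, -2/5 , - 2/17, 2/3,1,3, 8, 9.32]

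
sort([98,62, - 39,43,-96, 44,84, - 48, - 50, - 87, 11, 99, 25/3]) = [ - 96, - 87, - 50, - 48, - 39,25/3,11, 43, 44, 62, 84,  98, 99 ] 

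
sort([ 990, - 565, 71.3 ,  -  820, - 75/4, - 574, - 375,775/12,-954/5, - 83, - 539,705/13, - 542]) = [  -  820, - 574,- 565, - 542, - 539 , - 375 ,-954/5, - 83, - 75/4, 705/13 , 775/12 , 71.3, 990 ] 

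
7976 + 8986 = 16962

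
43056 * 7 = 301392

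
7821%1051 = 464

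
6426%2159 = 2108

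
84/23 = 3  +  15/23 = 3.65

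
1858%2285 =1858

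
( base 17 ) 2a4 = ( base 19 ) 21B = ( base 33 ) mq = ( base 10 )752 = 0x2F0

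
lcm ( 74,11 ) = 814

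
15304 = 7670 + 7634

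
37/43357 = 37/43357 = 0.00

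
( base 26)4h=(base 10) 121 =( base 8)171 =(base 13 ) 94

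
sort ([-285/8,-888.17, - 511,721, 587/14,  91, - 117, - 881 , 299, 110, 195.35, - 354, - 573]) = [ - 888.17, - 881, - 573, - 511, - 354 , - 117, - 285/8, 587/14, 91,110, 195.35, 299,721]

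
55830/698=79 + 344/349 = 79.99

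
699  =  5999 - 5300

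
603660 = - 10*( - 60366 ) 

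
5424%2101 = 1222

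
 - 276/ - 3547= 276/3547 = 0.08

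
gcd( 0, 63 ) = 63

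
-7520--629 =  -6891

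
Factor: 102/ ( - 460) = -51/230 = - 2^ (-1 )*3^1*5^( - 1) * 17^1*23^( - 1 ) 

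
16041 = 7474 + 8567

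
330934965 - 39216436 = 291718529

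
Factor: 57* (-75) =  - 3^2*5^2*19^1= - 4275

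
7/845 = 7/845=0.01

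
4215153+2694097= 6909250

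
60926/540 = 30463/270 = 112.83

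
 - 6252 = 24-6276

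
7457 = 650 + 6807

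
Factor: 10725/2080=165/32  =  2^( - 5)*3^1 * 5^1*11^1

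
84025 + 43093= 127118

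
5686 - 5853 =-167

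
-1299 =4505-5804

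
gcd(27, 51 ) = 3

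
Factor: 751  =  751^1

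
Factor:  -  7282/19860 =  -11/30 = -  2^( - 1)*3^( - 1)*5^( - 1)*11^1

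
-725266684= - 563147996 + - 162118688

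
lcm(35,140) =140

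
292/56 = 73/14 = 5.21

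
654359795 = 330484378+323875417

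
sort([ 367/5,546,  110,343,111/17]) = [ 111/17, 367/5, 110 , 343, 546]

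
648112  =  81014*8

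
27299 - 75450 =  - 48151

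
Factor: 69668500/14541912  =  1583375/330498 = 2^(-1 ) * 3^( - 2 )*5^3 * 7^ ( - 1 )*43^( - 1 )*53^1 * 61^( - 1 )*239^1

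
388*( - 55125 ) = -21388500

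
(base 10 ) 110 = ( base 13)86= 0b1101110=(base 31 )3H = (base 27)42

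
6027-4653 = 1374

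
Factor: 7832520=2^3*3^2*5^1 *21757^1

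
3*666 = 1998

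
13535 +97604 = 111139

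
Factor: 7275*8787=3^2 * 5^2 *29^1* 97^1 * 101^1  =  63925425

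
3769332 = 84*44873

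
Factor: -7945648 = -2^4*19^1 *59^1*443^1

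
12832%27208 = 12832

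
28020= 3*9340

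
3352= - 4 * ( - 838 ) 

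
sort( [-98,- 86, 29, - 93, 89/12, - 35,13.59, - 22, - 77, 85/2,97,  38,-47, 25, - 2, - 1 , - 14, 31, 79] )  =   [ - 98, - 93, - 86, - 77,  -  47,- 35 , - 22, - 14,-2, - 1, 89/12 , 13.59, 25, 29,  31, 38, 85/2, 79, 97]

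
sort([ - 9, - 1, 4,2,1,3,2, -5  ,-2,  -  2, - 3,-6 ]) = [-9, - 6, - 5, - 3, - 2, - 2, - 1,1, 2, 2,  3,4]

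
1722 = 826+896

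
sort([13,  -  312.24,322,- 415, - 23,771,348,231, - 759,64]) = [ - 759 , - 415,-312.24, -23,13, 64,231,322, 348,771]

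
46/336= 23/168 =0.14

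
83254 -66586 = 16668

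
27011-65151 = - 38140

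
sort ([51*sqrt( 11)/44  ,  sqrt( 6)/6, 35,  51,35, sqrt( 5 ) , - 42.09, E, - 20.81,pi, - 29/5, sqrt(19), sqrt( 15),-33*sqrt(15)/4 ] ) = [-42.09, - 33*sqrt(15)/4, - 20.81, - 29/5, sqrt( 6)/6,  sqrt( 5),E, pi,51*sqrt(11)/44, sqrt( 15 ),  sqrt( 19), 35, 35, 51 ] 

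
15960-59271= - 43311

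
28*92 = 2576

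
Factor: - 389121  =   - 3^1*129707^1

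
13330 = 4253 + 9077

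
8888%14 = 12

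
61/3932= 61/3932 = 0.02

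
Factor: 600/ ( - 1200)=-2^( - 1) = -1/2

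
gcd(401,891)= 1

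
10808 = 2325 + 8483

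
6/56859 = 2/18953 = 0.00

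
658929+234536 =893465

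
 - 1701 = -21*81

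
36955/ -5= -7391/1 = - 7391.00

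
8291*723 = 5994393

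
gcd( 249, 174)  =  3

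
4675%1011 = 631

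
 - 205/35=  - 41/7= -  5.86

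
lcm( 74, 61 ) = 4514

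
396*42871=16976916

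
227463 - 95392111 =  - 95164648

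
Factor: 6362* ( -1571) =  - 9994702 = - 2^1 * 1571^1*3181^1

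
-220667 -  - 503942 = 283275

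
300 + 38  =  338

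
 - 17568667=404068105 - 421636772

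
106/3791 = 106/3791 = 0.03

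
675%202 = 69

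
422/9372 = 211/4686 = 0.05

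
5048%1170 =368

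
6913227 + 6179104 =13092331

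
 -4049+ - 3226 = -7275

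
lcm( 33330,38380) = 1266540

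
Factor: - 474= - 2^1*3^1*79^1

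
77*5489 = 422653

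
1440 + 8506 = 9946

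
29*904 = 26216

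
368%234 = 134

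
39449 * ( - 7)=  -276143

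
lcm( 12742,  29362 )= 675326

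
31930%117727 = 31930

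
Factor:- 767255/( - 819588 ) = 865/924= 2^( - 2)*3^( - 1)*5^1 * 7^(- 1)*11^(- 1)*173^1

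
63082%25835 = 11412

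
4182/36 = 116  +  1/6 =116.17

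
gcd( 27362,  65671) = 1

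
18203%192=155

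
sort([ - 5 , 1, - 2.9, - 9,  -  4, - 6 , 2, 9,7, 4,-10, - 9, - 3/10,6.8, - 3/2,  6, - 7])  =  [ - 10, - 9, -9,  -  7 , - 6, - 5,-4, - 2.9, - 3/2, - 3/10,1,2, 4,  6, 6.8, 7, 9] 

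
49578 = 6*8263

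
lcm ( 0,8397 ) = 0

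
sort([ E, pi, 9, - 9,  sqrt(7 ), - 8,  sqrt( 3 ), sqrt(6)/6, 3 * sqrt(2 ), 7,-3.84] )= [ - 9, - 8, - 3.84,  sqrt(6 )/6,sqrt(3 ),sqrt(7 ), E , pi, 3* sqrt(2), 7,9 ] 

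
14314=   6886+7428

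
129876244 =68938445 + 60937799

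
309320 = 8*38665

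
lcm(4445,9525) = 66675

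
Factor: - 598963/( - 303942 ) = 2^( - 1 )*3^( - 1 ) *179^( - 1)*283^(  -  1)*598963^1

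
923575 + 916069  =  1839644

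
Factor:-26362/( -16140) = 2^ (-1)*3^( - 1 )*5^( - 1 )*7^2 = 49/30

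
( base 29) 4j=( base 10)135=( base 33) 43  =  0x87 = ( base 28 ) 4n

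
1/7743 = 1/7743  =  0.00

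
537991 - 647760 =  - 109769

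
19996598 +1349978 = 21346576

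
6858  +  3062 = 9920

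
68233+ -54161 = 14072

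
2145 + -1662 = 483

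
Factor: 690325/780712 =2^( -3) * 5^2*23^( - 1)*53^1 * 521^1*4243^( - 1 )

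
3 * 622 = 1866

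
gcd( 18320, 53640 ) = 40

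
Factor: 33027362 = 2^1 * 17^1*103^1 *9431^1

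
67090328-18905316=48185012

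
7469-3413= 4056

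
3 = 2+1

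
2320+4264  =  6584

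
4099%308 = 95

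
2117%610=287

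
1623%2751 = 1623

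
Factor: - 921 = -3^1 * 307^1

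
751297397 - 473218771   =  278078626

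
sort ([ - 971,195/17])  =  [ - 971, 195/17]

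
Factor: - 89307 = - 3^2*9923^1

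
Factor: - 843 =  - 3^1*281^1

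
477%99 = 81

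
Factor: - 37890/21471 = -2^1*3^1*5^1*17^(-1 ) = - 30/17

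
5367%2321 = 725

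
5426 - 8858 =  - 3432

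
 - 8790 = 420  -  9210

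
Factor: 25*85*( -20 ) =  - 2^2 * 5^4 * 17^1 = - 42500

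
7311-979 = 6332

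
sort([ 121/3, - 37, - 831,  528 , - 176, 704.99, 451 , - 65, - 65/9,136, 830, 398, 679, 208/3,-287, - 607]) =[ - 831, - 607, - 287, - 176, - 65,-37, - 65/9, 121/3, 208/3, 136, 398, 451,  528, 679, 704.99, 830]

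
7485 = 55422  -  47937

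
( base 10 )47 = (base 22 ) 23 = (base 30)1h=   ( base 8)57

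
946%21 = 1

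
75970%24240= 3250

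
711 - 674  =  37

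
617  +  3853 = 4470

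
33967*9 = 305703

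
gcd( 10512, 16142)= 2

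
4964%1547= 323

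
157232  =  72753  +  84479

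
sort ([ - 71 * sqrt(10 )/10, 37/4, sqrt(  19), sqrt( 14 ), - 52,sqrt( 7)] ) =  [- 52, - 71*sqrt( 10 )/10,sqrt( 7), sqrt( 14 ), sqrt( 19), 37/4 ]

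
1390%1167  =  223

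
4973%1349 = 926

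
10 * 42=420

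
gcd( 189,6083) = 7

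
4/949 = 4/949=0.00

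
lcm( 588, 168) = 1176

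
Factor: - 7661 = - 47^1 *163^1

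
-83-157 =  - 240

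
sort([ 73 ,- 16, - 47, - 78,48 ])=[ - 78, - 47,-16, 48,73 ]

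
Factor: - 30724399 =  - 30724399^1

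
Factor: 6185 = 5^1 * 1237^1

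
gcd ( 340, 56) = 4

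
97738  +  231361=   329099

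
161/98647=7/4289 = 0.00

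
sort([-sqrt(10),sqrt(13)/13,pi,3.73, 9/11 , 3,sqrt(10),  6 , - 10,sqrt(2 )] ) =[ - 10,-sqrt ( 10),sqrt(13 ) /13 , 9/11, sqrt(2 ),3,pi, sqrt( 10 ),3.73, 6]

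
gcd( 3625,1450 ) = 725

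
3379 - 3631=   -252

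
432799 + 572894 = 1005693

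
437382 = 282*1551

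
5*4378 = 21890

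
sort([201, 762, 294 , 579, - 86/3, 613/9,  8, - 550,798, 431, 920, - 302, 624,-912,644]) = [ - 912, - 550, - 302,  -  86/3,8, 613/9,201, 294 , 431, 579,624, 644, 762, 798,920]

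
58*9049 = 524842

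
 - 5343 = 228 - 5571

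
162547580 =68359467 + 94188113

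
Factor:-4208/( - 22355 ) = 16/85 = 2^4 * 5^( - 1) * 17^ ( - 1)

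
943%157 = 1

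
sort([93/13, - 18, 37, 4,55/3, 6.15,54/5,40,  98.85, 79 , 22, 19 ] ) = [ - 18, 4, 6.15,93/13, 54/5,  55/3,19, 22, 37, 40,79, 98.85]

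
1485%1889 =1485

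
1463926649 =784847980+679078669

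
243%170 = 73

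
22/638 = 1/29 = 0.03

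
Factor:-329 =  - 7^1*47^1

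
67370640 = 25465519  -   - 41905121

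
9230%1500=230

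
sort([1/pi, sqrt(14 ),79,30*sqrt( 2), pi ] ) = [1/pi,pi,sqrt(14),30 * sqrt (2 ),  79] 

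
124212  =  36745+87467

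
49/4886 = 7/698 = 0.01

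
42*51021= 2142882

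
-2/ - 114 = 1/57=0.02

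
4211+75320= 79531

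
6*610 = 3660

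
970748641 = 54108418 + 916640223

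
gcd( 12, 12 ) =12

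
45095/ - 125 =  - 9019/25 = - 360.76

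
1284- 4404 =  - 3120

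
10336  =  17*608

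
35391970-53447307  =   - 18055337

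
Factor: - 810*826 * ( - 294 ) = 196703640 = 2^3*3^5*5^1*7^3*59^1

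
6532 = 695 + 5837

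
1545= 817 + 728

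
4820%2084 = 652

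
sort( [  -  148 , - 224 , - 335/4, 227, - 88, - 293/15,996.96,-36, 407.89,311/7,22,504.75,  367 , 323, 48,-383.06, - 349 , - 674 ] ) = [-674, - 383.06, - 349, - 224, - 148, - 88, - 335/4, - 36, - 293/15, 22 , 311/7,48 , 227,  323,367,  407.89,504.75, 996.96 ]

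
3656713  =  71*51503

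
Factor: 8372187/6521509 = 3^3*37^( - 1 )*43^( - 1)*4099^( - 1)*310081^1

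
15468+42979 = 58447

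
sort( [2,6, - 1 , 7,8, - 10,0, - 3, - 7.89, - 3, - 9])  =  [ - 10, - 9 ,  -  7.89, - 3, -3, - 1,0,2, 6,7,8 ]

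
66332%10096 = 5756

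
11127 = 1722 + 9405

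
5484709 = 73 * 75133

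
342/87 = 3 + 27/29 = 3.93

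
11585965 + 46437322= 58023287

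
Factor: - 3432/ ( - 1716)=2^1 = 2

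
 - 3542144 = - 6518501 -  - 2976357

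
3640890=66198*55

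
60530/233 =60530/233= 259.79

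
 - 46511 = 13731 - 60242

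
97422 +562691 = 660113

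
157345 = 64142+93203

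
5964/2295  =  1988/765  =  2.60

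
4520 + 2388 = 6908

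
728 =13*56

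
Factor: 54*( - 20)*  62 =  - 66960 = - 2^4*3^3*5^1*31^1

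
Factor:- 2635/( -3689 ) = 5/7 = 5^1*7^( - 1 )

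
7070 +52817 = 59887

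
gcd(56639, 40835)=1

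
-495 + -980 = -1475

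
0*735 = 0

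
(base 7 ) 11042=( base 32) 2MM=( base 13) 1355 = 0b101011010110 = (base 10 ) 2774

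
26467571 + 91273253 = 117740824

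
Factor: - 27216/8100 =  - 84/25 =- 2^2 * 3^1*5^( - 2 )*7^1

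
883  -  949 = -66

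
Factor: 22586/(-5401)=-2^1* 11^( - 1)*23^1=- 46/11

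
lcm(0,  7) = 0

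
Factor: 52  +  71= 123  =  3^1*41^1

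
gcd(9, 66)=3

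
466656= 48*9722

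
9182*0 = 0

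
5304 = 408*13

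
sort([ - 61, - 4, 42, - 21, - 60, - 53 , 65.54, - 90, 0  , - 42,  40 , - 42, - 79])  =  [ - 90, - 79,-61 ,  -  60, - 53,-42, - 42,-21, - 4, 0, 40,42, 65.54]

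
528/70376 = 66/8797 = 0.01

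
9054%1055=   614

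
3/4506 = 1/1502 = 0.00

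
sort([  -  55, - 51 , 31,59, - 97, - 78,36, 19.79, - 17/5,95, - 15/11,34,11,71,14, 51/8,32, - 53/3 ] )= [-97, - 78,-55, - 51, - 53/3  ,-17/5,-15/11, 51/8,11,14, 19.79, 31,32, 34,  36,59, 71,95] 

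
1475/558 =1475/558 = 2.64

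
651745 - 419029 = 232716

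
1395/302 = 1395/302 = 4.62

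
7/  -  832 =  - 1 + 825/832 = - 0.01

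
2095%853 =389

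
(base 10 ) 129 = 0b10000001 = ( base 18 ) 73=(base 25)54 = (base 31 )45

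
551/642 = 551/642 = 0.86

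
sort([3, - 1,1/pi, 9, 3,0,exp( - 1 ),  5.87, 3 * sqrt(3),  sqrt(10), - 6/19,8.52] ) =[ - 1, - 6/19, 0, 1/pi, exp(-1),3, 3, sqrt(10) , 3*sqrt( 3) , 5.87, 8.52, 9 ]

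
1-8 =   -  7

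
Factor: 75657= 3^1 * 25219^1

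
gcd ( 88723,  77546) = 1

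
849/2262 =283/754 = 0.38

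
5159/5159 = 1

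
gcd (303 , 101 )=101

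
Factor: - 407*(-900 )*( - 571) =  - 209157300 = - 2^2 * 3^2*5^2*11^1*37^1*  571^1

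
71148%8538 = 2844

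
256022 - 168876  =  87146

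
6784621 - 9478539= - 2693918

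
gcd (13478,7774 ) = 46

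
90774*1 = 90774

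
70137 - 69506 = 631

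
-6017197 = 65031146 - 71048343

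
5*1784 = 8920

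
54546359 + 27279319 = 81825678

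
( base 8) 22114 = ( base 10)9292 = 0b10010001001100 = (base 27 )CK4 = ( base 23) hd0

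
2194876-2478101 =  - 283225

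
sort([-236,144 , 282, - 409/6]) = [-236,-409/6,144, 282]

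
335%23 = 13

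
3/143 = 3/143   =  0.02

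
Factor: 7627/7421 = 29^1*41^( - 1)*181^( - 1 )*263^1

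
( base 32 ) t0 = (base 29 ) 130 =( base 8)1640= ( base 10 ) 928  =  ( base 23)1H8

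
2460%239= 70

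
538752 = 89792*6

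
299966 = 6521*46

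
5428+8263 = 13691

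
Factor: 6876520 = 2^3 * 5^1* 7^1*41^1 *599^1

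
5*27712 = 138560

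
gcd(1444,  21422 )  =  2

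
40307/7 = 5758 + 1/7 = 5758.14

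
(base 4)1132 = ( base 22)46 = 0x5e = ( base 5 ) 334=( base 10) 94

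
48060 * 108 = 5190480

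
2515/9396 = 2515/9396= 0.27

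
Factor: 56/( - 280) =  - 5^( - 1 )=-1/5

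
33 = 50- 17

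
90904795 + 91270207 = 182175002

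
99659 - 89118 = 10541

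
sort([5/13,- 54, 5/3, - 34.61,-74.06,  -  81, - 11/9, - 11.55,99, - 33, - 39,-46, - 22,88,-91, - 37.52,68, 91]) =[  -  91, - 81, - 74.06, -54 , -46, - 39 ,  -  37.52,- 34.61, - 33, - 22, - 11.55, - 11/9,5/13,5/3,68,88,91, 99]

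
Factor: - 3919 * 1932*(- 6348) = 2^4*3^2*7^1*23^3 *3919^1 = 48063932784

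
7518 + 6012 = 13530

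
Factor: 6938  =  2^1 *3469^1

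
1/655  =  1/655  =  0.00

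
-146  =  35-181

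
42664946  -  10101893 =32563053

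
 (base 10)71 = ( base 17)43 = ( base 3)2122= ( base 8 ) 107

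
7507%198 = 181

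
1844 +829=2673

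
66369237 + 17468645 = 83837882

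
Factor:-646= -2^1*17^1*19^1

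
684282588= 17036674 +667245914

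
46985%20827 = 5331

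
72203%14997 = 12215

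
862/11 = 78+4/11  =  78.36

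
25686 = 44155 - 18469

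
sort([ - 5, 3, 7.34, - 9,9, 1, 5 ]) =[ - 9, - 5,1,3,5, 7.34, 9] 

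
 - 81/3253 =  - 81/3253 = -0.02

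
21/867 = 7/289= 0.02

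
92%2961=92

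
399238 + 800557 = 1199795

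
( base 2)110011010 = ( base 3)120012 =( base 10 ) 410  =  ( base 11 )343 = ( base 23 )HJ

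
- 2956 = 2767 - 5723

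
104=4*26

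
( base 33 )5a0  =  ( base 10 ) 5775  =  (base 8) 13217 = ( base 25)960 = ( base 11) 4380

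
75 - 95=  -  20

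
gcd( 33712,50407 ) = 7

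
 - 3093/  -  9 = 1031/3 = 343.67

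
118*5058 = 596844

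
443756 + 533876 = 977632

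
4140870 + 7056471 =11197341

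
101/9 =11 + 2/9 = 11.22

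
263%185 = 78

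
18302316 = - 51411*( - 356) 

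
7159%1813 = 1720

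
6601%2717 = 1167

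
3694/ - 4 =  - 924 + 1/2=- 923.50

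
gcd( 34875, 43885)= 5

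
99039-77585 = 21454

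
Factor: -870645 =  - 3^1 * 5^1*58043^1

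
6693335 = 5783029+910306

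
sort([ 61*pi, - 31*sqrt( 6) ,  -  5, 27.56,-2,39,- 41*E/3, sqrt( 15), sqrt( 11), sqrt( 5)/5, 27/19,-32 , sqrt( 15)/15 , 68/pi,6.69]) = [- 31*sqrt(6),-41*E/3, - 32, - 5,-2,sqrt( 15)/15, sqrt( 5 ) /5 , 27/19, sqrt( 11), sqrt( 15),6.69, 68/pi, 27.56, 39, 61 * pi]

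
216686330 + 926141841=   1142828171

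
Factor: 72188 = 2^2*18047^1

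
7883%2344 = 851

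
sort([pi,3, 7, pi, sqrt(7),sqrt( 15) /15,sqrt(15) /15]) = [ sqrt(15) /15, sqrt(15)/15, sqrt(7),3,  pi,pi,7 ] 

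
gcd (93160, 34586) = 2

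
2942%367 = 6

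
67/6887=67/6887  =  0.01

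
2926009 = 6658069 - 3732060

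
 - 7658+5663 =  - 1995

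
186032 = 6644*28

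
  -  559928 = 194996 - 754924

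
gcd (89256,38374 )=2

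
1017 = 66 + 951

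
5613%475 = 388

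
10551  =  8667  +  1884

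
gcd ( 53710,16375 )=655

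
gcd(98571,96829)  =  1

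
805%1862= 805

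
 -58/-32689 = 58/32689=0.00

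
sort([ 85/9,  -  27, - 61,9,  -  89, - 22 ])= [-89, - 61,- 27 ,-22, 9,85/9 ] 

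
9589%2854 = 1027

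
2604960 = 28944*90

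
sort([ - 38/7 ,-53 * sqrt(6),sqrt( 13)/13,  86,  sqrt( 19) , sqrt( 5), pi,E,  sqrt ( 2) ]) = [ -53*sqrt ( 6), - 38/7,sqrt(13) /13,sqrt( 2),sqrt(5), E,  pi, sqrt(19 ) , 86 ]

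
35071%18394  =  16677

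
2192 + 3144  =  5336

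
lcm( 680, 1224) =6120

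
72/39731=72/39731 = 0.00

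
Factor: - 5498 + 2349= - 3149 = - 47^1*67^1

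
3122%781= 779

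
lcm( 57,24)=456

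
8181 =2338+5843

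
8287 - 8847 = - 560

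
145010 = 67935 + 77075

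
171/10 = 17 + 1/10 = 17.10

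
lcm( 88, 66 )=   264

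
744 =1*744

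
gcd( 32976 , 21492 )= 36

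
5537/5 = 1107 + 2/5 = 1107.40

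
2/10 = 1/5 = 0.20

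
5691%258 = 15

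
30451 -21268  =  9183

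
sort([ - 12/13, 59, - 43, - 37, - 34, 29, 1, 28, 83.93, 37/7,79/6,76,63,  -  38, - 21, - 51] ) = [  -  51,-43, - 38, -37, - 34 , - 21,-12/13,1, 37/7,79/6,28, 29,59, 63, 76,83.93]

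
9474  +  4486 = 13960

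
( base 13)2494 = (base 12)3007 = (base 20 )CJB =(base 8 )12107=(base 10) 5191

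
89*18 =1602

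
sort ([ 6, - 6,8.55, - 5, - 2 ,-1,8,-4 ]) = [ - 6, - 5, - 4 , - 2, - 1,  6 , 8, 8.55] 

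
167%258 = 167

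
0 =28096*0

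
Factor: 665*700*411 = 191320500 = 2^2*3^1*5^3*7^2*19^1 * 137^1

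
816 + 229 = 1045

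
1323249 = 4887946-3564697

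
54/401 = 54/401 =0.13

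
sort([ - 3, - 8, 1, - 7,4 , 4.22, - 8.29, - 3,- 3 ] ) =[ - 8.29, - 8, - 7, - 3,  -  3, - 3,1,4,4.22]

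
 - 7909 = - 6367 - 1542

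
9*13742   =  123678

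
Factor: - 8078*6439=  - 52014242 = -2^1*7^1*47^1*137^1*577^1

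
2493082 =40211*62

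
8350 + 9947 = 18297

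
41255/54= 41255/54 = 763.98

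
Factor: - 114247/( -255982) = 2^( - 1 )*7^1*19^1 * 149^(-1 ) = 133/298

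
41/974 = 41/974 = 0.04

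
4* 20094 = 80376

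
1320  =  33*40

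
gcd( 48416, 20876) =68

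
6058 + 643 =6701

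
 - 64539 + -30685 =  - 95224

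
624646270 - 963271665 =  - 338625395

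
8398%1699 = 1602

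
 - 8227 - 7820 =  - 16047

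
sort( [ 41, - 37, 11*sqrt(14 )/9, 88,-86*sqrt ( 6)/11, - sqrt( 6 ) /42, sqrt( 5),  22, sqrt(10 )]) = [ - 37 , - 86*sqrt( 6)/11,-sqrt(6 )/42, sqrt(5),sqrt( 10),  11*sqrt(14 )/9, 22, 41, 88]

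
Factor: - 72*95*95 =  - 2^3*3^2*5^2 * 19^2 = - 649800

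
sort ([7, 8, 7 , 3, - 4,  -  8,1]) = [ - 8 , - 4,1 , 3, 7, 7 , 8]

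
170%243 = 170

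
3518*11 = 38698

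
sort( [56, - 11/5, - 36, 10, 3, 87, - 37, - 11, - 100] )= [ - 100,-37, - 36, - 11, - 11/5, 3, 10,56, 87 ] 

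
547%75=22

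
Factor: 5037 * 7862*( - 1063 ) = - 42095750322=-2^1*3^1*23^1*73^1*1063^1*  3931^1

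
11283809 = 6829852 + 4453957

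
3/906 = 1/302 = 0.00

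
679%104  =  55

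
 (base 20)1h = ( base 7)52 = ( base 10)37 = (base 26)1B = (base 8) 45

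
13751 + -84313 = -70562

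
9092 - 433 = 8659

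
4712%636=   260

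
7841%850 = 191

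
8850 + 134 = 8984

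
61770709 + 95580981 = 157351690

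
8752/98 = 89+15/49 = 89.31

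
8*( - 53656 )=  - 429248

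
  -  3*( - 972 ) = 2916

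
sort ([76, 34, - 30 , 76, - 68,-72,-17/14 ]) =[ - 72, - 68,  -  30,-17/14,34 , 76 , 76]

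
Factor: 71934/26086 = 3^1*19^1*631^1*13043^( - 1) = 35967/13043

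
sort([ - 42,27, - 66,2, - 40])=[  -  66, - 42, -40,2,27 ]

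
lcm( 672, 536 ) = 45024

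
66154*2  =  132308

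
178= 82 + 96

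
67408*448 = 30198784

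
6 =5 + 1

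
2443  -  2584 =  - 141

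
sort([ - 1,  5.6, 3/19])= [ - 1,  3/19, 5.6]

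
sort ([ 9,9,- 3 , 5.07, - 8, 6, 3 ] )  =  [ - 8  , - 3, 3, 5.07 , 6, 9,  9]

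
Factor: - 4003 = - 4003^1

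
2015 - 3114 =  - 1099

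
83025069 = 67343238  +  15681831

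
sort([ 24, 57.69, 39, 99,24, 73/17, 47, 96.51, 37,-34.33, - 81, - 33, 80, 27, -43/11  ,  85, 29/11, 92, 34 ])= [-81, - 34.33,-33, - 43/11,29/11,73/17,24, 24,  27, 34,37,39, 47, 57.69, 80,85, 92 , 96.51 , 99] 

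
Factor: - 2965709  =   - 131^1*22639^1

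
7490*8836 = 66181640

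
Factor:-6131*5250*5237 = -168567246750 = - 2^1*3^1 *5^3*7^1*5237^1*6131^1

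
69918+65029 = 134947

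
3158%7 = 1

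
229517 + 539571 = 769088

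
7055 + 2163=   9218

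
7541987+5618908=13160895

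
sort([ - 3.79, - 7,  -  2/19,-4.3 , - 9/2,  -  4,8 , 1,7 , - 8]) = [ - 8,  -  7, - 9/2, - 4.3, - 4, - 3.79,  -  2/19, 1, 7, 8 ] 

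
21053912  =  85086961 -64033049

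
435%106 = 11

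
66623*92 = 6129316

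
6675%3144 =387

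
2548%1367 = 1181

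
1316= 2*658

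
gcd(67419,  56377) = 1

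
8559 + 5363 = 13922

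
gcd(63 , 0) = 63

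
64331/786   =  64331/786 = 81.85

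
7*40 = 280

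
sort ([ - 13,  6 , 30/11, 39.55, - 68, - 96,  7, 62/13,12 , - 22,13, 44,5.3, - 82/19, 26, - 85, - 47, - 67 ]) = [ - 96,-85,  -  68, - 67, - 47, - 22,  -  13,-82/19, 30/11, 62/13,5.3,6,7,12, 13, 26, 39.55, 44 ]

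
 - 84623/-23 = 84623/23 = 3679.26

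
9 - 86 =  - 77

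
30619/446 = 68 + 291/446 = 68.65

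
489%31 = 24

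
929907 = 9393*99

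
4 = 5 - 1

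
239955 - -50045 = 290000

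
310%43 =9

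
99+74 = 173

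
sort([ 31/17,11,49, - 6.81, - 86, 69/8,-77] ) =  [ - 86, - 77, - 6.81,31/17 , 69/8,11, 49]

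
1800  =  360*5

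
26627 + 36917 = 63544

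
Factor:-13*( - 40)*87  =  45240 = 2^3*3^1*5^1*13^1*29^1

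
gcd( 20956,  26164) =124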